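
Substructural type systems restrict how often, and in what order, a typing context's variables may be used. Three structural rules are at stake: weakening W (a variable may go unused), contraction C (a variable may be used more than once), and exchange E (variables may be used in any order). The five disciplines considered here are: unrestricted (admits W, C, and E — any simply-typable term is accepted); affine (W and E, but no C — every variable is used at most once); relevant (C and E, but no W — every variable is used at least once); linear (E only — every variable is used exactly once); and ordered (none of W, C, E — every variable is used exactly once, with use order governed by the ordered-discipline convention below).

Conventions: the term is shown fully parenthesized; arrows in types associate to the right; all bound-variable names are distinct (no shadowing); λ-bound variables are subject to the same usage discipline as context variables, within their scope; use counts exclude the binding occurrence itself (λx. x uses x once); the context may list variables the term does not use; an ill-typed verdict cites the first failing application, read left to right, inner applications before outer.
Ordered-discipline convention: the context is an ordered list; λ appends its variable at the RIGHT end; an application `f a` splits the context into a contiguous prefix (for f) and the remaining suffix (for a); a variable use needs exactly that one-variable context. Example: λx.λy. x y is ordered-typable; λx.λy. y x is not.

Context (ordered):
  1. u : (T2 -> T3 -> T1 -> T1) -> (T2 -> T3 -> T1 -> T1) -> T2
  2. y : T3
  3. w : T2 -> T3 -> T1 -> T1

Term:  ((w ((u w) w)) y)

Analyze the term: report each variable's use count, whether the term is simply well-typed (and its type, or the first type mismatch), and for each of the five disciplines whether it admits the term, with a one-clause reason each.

use counts: u ×1; y ×1; w ×3
uses in reading order: w, u, w, w, y
typing: well-typed — term : T1 -> T1
ordered ✗ (needs contraction — w ×3)
linear ✗ (needs contraction — w ×3)
affine ✗ (needs contraction — w ×3)
relevant ✓ (every one of u, y, w appears)
unrestricted ✓ (typability at T1 -> T1 is all that's needed)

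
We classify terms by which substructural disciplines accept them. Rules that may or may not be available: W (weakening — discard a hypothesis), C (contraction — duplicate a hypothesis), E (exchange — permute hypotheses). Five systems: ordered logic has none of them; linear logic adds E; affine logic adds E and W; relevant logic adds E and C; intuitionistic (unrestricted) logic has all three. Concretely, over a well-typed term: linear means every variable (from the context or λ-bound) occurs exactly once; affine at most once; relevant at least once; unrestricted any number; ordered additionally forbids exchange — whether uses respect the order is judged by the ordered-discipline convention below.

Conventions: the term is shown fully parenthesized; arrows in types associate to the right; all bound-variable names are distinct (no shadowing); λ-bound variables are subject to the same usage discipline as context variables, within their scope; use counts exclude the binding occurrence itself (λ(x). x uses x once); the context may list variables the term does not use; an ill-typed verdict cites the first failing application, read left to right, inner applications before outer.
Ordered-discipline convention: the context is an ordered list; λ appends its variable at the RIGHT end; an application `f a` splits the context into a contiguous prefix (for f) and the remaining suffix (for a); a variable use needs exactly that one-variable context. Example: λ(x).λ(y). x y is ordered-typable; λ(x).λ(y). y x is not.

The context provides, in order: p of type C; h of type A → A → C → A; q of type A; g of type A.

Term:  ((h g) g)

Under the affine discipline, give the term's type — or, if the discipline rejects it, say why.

not well-typed under affine — g ×2 used more than once (contraction)
counts: p: 0×; h: 1×; q: 0×; g: 2×
left-to-right use order: h, g, g
typing: ✓ — C → A
per-discipline verdicts: ordered ✗, linear ✗, affine ✗, relevant ✗, unrestricted ✓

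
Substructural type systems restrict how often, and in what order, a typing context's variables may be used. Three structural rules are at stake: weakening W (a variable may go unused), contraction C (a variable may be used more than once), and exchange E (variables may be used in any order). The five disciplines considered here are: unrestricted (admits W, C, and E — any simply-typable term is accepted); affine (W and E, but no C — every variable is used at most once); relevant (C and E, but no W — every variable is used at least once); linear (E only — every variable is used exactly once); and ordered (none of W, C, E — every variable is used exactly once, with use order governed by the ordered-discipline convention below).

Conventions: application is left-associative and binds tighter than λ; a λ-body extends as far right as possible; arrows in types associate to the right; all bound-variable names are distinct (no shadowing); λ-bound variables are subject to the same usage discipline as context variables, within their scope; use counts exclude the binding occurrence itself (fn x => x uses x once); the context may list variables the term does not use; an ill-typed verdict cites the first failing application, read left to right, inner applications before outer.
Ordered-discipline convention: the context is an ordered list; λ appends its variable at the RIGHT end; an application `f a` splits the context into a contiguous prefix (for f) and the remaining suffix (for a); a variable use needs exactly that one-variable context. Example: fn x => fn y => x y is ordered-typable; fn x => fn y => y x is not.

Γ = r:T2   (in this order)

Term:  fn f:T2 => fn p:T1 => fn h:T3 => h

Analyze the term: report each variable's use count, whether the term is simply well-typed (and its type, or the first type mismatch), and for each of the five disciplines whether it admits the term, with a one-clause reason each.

use counts: r: 0×, f (bound): 0×, p (bound): 0×, h (bound): 1×
order of uses: h
typing: ✓ — T2 → T1 → T3 → T3
ordered: ✗, needs weakening: r, f, p unused
linear: ✗, needs weakening: r, f, p unused
affine: ✓, at most one use each (r, f, p, h)
relevant: ✗, needs weakening: r, f, p unused
unrestricted: ✓, well-typed at T2 → T1 → T3 → T3; no restrictions here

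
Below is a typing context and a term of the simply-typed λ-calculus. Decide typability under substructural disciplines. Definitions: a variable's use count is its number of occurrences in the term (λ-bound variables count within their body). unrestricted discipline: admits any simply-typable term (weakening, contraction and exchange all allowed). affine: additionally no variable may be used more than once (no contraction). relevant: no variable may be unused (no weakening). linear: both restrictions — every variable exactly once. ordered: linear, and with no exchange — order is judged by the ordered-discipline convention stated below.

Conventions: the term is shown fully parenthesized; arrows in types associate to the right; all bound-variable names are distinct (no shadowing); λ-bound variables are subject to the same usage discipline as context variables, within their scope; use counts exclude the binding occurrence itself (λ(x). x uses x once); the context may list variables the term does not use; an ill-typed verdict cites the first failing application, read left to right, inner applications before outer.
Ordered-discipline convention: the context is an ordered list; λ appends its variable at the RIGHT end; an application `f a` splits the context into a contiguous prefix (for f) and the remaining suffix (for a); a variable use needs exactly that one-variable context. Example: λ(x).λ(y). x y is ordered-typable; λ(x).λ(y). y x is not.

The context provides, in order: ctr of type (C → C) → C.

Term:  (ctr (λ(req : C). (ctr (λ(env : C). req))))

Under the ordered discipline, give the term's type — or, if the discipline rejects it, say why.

not well-typed under ordered — ctr ×2 used more than once (contraction); env never used (weakening)
counts: ctr=2; req (bound)=1; env (bound)=0
use order (left to right): ctr, ctr, req
typing: ✓ — C
per-discipline verdicts: ordered ✗ · linear ✗ · affine ✗ · relevant ✗ · unrestricted ✓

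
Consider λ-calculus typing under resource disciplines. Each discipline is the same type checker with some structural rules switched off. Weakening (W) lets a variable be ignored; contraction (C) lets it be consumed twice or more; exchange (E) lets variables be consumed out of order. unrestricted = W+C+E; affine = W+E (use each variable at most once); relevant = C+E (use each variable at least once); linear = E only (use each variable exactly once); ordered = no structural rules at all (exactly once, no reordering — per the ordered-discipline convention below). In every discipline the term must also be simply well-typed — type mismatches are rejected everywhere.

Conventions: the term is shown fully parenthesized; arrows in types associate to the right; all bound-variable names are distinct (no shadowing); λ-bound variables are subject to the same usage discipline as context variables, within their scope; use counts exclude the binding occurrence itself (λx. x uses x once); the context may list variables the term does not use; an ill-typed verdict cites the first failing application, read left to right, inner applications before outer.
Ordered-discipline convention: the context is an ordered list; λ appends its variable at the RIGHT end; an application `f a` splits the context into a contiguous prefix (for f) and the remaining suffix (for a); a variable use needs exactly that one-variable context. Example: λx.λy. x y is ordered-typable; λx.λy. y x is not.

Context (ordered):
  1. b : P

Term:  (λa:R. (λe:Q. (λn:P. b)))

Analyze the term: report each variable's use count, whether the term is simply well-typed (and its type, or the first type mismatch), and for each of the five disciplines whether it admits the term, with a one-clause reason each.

usage: b=1; a (bound)=0; e (bound)=0; n (bound)=0
order of uses: b
typing: well-typed — term : R -> Q -> P -> P
ordered: ✗ — a, e, n never used (weakening)
linear: ✗ — a, e, n never used (weakening)
affine: ✓ — at most one use each (b, a, e, n)
relevant: ✗ — a, e, n never used (weakening)
unrestricted: ✓ — well-typed at R -> Q -> P -> P; no restrictions here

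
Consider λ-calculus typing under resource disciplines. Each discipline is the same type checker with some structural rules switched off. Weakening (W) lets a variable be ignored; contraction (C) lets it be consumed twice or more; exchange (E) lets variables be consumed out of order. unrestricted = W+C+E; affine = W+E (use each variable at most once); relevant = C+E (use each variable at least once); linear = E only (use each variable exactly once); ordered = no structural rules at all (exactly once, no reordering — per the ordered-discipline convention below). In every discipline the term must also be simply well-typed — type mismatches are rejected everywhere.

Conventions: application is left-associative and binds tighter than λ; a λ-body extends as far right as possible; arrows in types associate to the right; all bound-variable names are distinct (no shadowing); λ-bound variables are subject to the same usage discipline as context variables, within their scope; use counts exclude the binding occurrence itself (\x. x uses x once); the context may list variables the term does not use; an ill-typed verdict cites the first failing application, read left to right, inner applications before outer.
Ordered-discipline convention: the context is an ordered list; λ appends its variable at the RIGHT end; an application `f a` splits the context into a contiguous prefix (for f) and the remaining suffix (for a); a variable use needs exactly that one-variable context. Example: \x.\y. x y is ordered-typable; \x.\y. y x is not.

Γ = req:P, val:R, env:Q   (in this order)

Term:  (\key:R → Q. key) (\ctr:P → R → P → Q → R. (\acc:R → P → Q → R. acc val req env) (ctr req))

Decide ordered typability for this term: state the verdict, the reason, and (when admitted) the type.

no — fails simple typing
variable uses: req ×2, val ×1, env ×1, key [bound] ×1, ctr [bound] ×1, acc [bound] ×1
use order (left to right): key, acc, val, req, env, ctr, req
typing: ill-typed: an argument (P → R → P → Q → R) → R mismatches the expected R → Q
across the five disciplines: ordered ✗; linear ✗; affine ✗; relevant ✗; unrestricted ✗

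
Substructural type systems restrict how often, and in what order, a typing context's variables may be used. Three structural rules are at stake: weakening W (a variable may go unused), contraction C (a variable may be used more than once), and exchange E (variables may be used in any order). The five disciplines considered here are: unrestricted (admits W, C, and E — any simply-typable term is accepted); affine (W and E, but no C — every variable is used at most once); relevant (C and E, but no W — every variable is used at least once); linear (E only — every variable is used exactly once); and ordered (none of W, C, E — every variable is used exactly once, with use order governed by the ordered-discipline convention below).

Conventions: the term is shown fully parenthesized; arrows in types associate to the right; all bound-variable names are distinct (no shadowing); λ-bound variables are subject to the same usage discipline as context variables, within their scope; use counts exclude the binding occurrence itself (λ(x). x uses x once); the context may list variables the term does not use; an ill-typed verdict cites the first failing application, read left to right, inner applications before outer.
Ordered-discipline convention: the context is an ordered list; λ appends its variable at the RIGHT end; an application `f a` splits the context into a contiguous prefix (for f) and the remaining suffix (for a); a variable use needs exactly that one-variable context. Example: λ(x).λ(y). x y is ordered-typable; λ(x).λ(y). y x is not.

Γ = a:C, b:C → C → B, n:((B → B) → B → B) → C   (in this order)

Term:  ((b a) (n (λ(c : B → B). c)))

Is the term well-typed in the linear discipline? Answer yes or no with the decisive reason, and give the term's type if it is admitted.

yes — each of a, b, n, c used exactly once; term : B
use counts: a: 1×; b: 1×; n: 1×; c (λ-bound): 1×
use order (left to right): b, a, n, c
typing: well-typed — term : B
across the five disciplines: ordered ✗, linear ✓, affine ✓, relevant ✓, unrestricted ✓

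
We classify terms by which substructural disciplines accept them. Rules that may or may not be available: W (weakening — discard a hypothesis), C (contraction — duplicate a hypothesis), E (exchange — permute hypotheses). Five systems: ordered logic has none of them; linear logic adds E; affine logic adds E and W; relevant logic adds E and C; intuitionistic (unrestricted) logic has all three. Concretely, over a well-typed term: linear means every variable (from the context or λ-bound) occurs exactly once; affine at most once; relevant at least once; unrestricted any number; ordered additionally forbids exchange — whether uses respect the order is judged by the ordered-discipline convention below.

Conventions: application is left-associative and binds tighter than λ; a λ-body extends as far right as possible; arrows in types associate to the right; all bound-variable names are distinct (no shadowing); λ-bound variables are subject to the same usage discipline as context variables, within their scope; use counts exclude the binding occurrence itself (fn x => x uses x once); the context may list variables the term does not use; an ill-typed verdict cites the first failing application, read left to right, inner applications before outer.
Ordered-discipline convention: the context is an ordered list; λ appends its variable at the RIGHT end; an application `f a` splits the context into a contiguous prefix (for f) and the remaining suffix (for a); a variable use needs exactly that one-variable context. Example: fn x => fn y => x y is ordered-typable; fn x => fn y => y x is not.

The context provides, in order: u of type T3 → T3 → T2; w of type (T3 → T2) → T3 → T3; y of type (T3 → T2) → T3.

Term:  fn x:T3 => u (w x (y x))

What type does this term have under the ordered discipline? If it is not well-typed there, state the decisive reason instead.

not well-typed under ordered — fails simple typing
variable uses: u ×1, w ×1, y ×1, x [bound] ×2
use order (left to right): u, w, x, y, x
typing: ill-typed: an application expects T3 → T2 but receives T3
summary: ordered ✗; linear ✗; affine ✗; relevant ✗; unrestricted ✗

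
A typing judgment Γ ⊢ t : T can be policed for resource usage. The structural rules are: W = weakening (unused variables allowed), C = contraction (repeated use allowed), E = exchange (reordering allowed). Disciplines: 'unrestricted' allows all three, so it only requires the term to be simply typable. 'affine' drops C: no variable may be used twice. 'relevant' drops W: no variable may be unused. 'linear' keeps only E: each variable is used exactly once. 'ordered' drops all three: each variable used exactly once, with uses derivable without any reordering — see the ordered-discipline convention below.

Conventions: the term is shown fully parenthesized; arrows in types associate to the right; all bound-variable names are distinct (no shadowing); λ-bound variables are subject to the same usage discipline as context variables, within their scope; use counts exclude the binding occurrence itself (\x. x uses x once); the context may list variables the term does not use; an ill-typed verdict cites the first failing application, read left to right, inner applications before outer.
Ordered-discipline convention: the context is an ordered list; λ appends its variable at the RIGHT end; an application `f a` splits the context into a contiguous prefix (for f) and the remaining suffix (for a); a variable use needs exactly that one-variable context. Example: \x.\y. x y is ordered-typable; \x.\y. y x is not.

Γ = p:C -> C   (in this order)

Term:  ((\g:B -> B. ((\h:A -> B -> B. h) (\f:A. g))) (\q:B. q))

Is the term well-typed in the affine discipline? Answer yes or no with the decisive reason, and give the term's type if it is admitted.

yes — p, g, h, f, q: no repeats, contraction unneeded; term : A -> B -> B
usage: p ×0; g [bound] ×1; h [bound] ×1; f [bound] ×0; q [bound] ×1
order of uses: h, g, q
typing: well-typed at A -> B -> B
summary: ordered ✗ | linear ✗ | affine ✓ | relevant ✗ | unrestricted ✓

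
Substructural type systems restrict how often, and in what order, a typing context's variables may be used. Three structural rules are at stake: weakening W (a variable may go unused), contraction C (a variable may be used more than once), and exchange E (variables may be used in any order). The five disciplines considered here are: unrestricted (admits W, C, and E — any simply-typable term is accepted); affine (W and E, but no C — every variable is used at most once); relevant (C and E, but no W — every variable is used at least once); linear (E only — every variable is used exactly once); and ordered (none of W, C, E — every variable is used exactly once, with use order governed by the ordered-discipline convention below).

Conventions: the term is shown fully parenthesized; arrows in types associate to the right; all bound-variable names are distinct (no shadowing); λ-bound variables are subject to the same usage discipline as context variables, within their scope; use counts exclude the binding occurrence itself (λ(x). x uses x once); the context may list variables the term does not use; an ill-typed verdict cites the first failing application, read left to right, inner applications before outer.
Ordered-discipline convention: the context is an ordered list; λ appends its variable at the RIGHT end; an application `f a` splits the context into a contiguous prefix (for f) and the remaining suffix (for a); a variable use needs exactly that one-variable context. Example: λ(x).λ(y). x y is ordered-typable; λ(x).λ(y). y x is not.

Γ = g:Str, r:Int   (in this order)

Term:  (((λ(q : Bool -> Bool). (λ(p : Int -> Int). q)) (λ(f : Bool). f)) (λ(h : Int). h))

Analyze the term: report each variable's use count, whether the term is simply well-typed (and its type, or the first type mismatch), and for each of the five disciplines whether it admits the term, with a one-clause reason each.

variable uses: g: 0×; r: 0×; q [bound]: 1×; p [bound]: 0×; f [bound]: 1×; h [bound]: 1×
uses in reading order: q, f, h
typing: well-typed — term : Bool -> Bool
ordered ✗ (unused: g, r, p — weakening required)
linear ✗ (unused: g, r, p — weakening required)
affine ✓ (g, r, q, p, f, h: no repeats, contraction unneeded)
relevant ✗ (unused: g, r, p — weakening required)
unrestricted ✓ (well-typed at Bool -> Bool; no restrictions here)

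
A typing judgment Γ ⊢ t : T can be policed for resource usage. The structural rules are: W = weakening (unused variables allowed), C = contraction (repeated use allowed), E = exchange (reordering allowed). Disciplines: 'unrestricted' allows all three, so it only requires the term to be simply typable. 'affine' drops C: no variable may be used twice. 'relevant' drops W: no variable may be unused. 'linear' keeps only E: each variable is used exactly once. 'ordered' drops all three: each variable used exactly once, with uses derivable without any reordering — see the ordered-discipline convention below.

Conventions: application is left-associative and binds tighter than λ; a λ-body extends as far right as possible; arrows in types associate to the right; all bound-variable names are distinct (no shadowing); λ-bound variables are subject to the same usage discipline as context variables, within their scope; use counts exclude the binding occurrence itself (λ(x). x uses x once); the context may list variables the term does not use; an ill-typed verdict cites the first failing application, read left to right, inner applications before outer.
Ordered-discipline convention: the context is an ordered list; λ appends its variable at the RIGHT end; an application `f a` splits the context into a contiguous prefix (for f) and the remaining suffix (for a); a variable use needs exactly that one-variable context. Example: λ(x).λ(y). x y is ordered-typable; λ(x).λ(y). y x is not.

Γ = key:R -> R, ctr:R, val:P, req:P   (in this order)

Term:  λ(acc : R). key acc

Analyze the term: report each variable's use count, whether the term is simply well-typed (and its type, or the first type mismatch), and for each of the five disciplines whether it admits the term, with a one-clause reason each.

counts: key: 1, ctr: 0, val: 0, req: 0, acc (bound): 1
use order (left to right): key, acc
typing: the term checks, with type R -> R
ordered: ✗ — unused: ctr, val, req — weakening required
linear: ✗ — unused: ctr, val, req — weakening required
affine: ✓ — no duplicate uses among key, ctr, val, req, acc
relevant: ✗ — unused: ctr, val, req — weakening required
unrestricted: ✓ — typability at R -> R is all that's needed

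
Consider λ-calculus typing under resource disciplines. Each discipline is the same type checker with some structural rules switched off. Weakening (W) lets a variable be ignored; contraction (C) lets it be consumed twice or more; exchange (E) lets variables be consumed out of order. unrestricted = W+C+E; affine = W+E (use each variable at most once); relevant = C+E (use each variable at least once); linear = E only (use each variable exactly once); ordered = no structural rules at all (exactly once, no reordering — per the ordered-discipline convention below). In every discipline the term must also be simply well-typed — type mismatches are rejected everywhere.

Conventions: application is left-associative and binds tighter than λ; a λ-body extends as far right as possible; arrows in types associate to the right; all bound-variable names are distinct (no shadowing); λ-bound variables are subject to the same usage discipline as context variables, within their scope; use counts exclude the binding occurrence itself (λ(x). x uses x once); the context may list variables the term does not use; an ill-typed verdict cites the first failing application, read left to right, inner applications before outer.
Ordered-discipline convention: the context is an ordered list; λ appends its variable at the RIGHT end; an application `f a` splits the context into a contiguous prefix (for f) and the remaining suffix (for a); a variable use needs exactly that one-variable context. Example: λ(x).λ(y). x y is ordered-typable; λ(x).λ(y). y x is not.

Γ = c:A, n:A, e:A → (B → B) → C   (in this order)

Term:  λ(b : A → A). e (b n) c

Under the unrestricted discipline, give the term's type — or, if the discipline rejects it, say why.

not well-typed under unrestricted — a type mismatch blocks all five
counts: c=1; n=1; e=1; b (λ-bound)=1
uses in reading order: e, b, n, c
typing: ill-typed: an application expects B → B but receives A
summary: ordered ✗ | linear ✗ | affine ✗ | relevant ✗ | unrestricted ✗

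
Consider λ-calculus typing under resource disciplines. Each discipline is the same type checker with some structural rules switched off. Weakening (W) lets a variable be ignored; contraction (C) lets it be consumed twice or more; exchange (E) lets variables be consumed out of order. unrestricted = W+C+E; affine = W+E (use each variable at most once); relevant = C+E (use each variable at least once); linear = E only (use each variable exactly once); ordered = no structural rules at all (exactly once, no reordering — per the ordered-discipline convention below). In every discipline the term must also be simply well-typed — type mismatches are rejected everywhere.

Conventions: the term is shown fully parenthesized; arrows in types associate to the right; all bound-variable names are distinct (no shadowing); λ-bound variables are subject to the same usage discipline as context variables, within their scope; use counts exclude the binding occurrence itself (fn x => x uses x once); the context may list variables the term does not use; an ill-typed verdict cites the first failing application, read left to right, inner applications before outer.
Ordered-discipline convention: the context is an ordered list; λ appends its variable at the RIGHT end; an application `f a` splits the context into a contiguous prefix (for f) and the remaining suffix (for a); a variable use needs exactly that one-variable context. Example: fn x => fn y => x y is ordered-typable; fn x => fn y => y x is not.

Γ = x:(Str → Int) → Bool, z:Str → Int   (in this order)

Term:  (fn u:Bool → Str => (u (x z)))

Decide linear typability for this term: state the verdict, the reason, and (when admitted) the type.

yes — each of x, z, u used exactly once; term : (Bool → Str) → Str
use counts: x ×1; z ×1; u (bound) ×1
order of uses: u, x, z
typing: well-typed at (Bool → Str) → Str
summary: ordered ✗; linear ✓; affine ✓; relevant ✓; unrestricted ✓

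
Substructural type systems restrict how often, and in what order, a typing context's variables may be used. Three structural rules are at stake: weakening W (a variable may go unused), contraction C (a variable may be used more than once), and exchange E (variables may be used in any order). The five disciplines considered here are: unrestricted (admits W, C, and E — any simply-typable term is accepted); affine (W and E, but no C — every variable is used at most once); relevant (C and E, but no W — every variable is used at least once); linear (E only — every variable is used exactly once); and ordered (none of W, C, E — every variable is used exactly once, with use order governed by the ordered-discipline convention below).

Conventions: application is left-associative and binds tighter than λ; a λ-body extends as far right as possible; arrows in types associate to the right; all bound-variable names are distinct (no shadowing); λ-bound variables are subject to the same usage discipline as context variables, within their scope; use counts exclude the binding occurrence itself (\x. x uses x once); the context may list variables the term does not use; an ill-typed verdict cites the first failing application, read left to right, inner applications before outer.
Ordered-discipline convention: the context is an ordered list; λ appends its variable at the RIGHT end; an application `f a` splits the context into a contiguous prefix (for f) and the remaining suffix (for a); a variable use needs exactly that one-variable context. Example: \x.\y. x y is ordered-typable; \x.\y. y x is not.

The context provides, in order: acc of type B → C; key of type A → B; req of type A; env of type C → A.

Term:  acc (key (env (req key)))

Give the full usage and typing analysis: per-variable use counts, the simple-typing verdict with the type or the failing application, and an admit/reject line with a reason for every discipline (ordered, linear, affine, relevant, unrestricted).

counts: acc: 1×; key: 2×; req: 1×; env: 1×
uses in reading order: acc, key, env, req, key
typing: ill-typed: applying a non-function (A)
ordered: ✗ — not simply typable
linear: ✗ — fails simple typing
affine: ✗ — a type mismatch blocks all five
relevant: ✗ — the type mismatch rejects it
unrestricted: ✗ — not simply typable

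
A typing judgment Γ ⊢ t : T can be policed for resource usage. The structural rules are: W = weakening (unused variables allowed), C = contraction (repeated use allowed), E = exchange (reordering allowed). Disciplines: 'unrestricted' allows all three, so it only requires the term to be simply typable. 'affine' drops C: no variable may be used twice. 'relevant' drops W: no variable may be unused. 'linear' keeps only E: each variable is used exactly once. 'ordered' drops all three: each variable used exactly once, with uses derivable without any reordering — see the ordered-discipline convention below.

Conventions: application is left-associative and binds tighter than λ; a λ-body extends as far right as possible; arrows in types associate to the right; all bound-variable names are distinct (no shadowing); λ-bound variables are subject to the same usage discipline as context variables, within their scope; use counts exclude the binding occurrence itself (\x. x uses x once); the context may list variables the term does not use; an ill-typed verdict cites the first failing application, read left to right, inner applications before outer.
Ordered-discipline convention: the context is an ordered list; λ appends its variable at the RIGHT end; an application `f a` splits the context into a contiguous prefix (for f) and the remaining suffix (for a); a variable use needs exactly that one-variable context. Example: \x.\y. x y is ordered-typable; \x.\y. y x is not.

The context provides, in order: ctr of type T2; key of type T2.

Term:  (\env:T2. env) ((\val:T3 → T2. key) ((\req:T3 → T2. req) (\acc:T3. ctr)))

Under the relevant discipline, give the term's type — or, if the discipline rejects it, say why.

not well-typed under relevant — needs weakening: val, acc unused
counts: ctr: 1×, key: 1×, env [bound]: 1×, val [bound]: 0×, req [bound]: 1×, acc [bound]: 0×
use order (left to right): env, key, req, ctr
typing: ✓ — T2
all disciplines: ordered ✗ | linear ✗ | affine ✓ | relevant ✗ | unrestricted ✓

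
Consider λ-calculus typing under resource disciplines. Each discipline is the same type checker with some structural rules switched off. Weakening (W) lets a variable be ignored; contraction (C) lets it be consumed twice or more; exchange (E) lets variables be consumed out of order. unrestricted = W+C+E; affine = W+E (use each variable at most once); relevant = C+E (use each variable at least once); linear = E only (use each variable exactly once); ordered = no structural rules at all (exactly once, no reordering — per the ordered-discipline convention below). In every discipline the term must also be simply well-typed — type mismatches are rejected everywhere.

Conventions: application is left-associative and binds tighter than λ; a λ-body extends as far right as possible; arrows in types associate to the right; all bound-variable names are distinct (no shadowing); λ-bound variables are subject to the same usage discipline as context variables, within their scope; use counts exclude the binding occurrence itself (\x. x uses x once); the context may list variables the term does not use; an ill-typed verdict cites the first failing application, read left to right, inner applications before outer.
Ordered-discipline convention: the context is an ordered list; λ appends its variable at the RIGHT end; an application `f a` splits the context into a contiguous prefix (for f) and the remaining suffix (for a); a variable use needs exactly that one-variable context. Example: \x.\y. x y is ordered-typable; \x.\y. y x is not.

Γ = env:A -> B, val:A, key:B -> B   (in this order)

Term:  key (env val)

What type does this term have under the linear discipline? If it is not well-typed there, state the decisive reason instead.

term : B
usage: env: 1×; val: 1×; key: 1×
order of uses: key, env, val
typing: well-typed at B
summary: ordered ✗ · linear ✓ · affine ✓ · relevant ✓ · unrestricted ✓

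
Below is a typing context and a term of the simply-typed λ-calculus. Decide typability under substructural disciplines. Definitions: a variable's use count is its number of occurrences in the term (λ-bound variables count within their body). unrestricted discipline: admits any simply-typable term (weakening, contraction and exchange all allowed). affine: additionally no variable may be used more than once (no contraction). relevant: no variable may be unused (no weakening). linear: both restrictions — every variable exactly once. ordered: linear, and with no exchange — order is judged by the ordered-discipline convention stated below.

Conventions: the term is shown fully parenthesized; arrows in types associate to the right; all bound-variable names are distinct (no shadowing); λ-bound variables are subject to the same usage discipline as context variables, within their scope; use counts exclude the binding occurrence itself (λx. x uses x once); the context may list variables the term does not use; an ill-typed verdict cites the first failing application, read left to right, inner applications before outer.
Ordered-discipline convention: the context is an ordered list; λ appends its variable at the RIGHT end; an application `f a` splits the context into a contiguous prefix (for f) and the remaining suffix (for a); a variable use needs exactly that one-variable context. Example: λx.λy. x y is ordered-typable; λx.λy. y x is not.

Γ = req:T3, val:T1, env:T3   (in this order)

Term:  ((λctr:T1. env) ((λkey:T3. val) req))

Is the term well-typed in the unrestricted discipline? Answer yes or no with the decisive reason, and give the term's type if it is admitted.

yes — well-typed at T3; no restrictions here; term : T3
usage: req: 1, val: 1, env: 1, ctr [bound]: 0, key [bound]: 0
uses in reading order: env, val, req
typing: ✓ — T3
across the five disciplines: ordered ✗; linear ✗; affine ✓; relevant ✗; unrestricted ✓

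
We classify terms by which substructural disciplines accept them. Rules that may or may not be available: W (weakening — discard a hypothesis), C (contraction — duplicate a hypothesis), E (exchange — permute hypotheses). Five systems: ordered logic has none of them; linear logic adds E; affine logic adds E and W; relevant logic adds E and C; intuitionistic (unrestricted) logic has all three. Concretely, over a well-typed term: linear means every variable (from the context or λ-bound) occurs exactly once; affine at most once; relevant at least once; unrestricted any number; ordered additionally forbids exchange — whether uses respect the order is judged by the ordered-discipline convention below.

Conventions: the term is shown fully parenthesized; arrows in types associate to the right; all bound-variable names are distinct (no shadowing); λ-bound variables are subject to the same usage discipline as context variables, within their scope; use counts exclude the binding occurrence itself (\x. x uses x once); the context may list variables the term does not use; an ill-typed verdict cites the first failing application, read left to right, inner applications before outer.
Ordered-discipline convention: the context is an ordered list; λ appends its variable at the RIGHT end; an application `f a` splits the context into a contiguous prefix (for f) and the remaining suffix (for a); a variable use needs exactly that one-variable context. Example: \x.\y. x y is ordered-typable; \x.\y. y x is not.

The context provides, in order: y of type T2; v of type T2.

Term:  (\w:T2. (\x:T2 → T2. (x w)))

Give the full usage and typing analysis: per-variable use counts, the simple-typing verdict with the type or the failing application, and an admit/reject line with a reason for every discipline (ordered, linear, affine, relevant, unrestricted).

usage: y: 0×; v: 0×; w (bound): 1×; x (bound): 1×
order of uses: x, w
typing: well-typed at T2 → (T2 → T2) → T2
ordered: ✗, unused: y, v — weakening required
linear: ✗, unused: y, v — weakening required
affine: ✓, no duplicate uses among y, v, w, x
relevant: ✗, unused: y, v — weakening required
unrestricted: ✓, simply typable at T2 → (T2 → T2) → T2; W, C, E all held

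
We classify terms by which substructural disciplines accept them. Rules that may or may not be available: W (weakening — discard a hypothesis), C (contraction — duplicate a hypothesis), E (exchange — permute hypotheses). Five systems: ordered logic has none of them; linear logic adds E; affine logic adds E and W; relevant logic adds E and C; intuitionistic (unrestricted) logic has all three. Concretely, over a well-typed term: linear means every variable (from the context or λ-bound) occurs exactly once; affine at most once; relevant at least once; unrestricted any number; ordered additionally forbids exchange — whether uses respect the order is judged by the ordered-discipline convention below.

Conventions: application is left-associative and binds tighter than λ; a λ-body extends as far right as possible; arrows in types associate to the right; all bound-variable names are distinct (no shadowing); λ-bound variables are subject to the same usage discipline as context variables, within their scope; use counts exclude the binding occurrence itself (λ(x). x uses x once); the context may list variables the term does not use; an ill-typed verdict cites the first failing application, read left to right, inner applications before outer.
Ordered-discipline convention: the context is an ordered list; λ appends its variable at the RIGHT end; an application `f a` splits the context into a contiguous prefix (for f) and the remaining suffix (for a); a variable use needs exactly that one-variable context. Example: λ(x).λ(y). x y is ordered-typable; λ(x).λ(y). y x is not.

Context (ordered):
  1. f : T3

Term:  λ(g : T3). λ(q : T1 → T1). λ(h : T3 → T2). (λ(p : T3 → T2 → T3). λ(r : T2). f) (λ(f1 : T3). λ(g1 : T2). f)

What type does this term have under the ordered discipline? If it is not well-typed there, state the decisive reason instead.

not well-typed under ordered — needs contraction — f ×2; needs weakening: g, q, h, p, r, f1, g1 unused
use counts: f: 2×; g (bound): 0×; q (bound): 0×; h (bound): 0×; p (bound): 0×; r (bound): 0×; f1 (bound): 0×; g1 (bound): 0×
order of uses: f, f
typing: well-typed at T3 → (T1 → T1) → (T3 → T2) → T2 → T3
per-discipline verdicts: ordered ✗, linear ✗, affine ✗, relevant ✗, unrestricted ✓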